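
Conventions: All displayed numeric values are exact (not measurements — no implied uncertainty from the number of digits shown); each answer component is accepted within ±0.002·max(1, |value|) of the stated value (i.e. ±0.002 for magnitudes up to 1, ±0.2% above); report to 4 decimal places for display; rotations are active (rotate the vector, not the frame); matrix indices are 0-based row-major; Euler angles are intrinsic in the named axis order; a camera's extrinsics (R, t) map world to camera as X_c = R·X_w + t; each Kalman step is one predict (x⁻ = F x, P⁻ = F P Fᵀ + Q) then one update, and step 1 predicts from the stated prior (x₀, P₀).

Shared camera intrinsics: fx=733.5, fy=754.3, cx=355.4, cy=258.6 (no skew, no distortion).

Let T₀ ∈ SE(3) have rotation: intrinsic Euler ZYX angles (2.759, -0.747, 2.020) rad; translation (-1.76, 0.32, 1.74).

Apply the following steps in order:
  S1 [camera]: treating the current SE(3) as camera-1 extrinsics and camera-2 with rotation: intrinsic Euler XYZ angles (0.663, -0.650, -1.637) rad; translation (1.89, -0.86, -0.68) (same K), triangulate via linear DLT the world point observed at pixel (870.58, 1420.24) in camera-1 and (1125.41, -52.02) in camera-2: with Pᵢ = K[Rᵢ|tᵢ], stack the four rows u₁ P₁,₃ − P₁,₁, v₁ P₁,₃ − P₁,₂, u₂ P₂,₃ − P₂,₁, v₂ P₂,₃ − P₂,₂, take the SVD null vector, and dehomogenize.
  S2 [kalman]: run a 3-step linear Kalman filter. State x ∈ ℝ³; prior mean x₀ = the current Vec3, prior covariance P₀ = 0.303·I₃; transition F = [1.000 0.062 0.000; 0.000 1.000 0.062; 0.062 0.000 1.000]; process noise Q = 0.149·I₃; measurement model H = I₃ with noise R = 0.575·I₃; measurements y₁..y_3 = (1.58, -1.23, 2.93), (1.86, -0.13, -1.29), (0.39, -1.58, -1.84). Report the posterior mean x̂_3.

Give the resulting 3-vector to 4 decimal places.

after S1 (triangulate): (-1.8318, 1.5507, 1.5682)
after S2 (kf_track): (0.4397, -0.4918, -0.3193)

result = (0.4397, -0.4918, -0.3193)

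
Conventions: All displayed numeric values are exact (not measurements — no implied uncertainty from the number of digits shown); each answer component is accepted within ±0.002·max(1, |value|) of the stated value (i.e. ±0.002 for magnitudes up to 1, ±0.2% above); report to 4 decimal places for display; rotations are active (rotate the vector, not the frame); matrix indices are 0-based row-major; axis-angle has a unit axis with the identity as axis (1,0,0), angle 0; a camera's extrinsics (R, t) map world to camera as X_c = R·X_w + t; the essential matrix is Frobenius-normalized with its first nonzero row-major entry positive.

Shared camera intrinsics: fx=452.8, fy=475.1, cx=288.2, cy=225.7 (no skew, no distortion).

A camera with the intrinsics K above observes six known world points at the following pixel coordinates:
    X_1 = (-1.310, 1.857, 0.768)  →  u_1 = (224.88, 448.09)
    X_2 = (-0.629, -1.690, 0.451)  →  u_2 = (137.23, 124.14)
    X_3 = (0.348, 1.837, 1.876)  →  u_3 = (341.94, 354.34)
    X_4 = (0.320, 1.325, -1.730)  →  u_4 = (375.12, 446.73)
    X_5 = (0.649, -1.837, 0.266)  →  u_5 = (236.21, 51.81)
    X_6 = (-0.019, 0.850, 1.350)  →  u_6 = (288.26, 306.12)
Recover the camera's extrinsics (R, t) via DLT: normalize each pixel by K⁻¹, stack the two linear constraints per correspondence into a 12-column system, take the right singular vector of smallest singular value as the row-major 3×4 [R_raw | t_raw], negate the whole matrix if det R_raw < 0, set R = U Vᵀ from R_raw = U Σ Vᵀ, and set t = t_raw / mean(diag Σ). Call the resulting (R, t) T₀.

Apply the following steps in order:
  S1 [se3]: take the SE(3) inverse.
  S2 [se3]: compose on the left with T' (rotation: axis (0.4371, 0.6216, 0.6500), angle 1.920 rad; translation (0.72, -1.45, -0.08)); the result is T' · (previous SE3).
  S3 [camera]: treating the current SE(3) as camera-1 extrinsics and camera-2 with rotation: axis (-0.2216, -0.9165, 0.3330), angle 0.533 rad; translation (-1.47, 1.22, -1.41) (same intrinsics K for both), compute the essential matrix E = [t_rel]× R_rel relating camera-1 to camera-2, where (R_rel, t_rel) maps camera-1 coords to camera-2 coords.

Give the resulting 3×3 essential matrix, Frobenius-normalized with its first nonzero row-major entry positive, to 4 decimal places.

matrix = [0.3244 0.2162 -0.4153; 0.0502 0.6270 0.0425; 0.2544 -0.2340 -0.3983]

source (pnp_recover): camera pose = R=[0.9035 0.4286 -0.0047; -0.4286 0.9035 -0.0016; 0.0036 0.0034 1.0000], t=(-0.3400, 0.2100, 4.4601)
after S1 (invert_se3): R=[0.9035 -0.4286 0.0036; 0.4286 0.9035 0.0034; -0.0047 -0.0016 1.0000], t=(0.3813, -0.0594, -4.4613)
after S2 (compose_se3): R=[-0.1874 -0.1872 0.9643; 0.9564 -0.2588 0.1356; 0.2242 0.9476 0.2275], t=(-3.6052, -1.6755, -1.2176)
after S3 (essential): [0.3244 0.2162 -0.4153; 0.0502 0.6270 0.0425; 0.2544 -0.2340 -0.3983]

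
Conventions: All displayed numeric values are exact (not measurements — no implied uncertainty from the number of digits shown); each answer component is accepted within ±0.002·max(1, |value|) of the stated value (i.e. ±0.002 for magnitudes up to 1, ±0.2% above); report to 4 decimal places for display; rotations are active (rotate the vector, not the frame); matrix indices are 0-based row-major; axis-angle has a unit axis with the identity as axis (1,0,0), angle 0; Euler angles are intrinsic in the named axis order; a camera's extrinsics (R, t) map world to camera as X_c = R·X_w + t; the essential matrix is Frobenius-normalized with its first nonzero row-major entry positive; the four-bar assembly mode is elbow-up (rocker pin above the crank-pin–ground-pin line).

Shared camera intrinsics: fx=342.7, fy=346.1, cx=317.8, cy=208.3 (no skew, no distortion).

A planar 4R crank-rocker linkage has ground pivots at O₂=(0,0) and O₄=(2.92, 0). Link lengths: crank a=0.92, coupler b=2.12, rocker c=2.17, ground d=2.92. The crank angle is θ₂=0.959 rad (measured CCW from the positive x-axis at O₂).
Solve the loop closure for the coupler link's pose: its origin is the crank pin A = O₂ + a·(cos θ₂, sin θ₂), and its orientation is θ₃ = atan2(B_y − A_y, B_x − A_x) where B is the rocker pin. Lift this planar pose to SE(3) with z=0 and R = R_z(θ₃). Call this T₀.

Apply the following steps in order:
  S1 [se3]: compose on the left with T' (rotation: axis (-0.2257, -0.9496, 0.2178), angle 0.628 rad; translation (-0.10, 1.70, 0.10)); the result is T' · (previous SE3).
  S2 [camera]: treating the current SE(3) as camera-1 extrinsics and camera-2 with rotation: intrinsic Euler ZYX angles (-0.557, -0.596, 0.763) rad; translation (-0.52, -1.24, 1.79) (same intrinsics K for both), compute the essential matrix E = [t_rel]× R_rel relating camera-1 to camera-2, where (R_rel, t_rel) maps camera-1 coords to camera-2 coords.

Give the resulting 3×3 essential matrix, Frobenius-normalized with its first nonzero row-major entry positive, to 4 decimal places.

matrix = [0.0783 -0.3319 -0.2642; -0.2766 0.4218 0.2697; 0.6173 0.0920 0.3117]

source (fourbar_fk): coupler pose = R=[0.7914 -0.6114 0.0000; 0.6114 0.7914 0.0000; 0.0000 0.0000 1.0000], t=(0.5284, 0.7531, 0.0000)
after S1 (compose_se3): R=[0.5948 -0.5695 -0.5673; 0.7335 0.6733 0.0931; 0.3289 -0.4715 0.8182], t=(0.2671, 2.5282, 0.2603)
after S2 (essential): [0.0783 -0.3319 -0.2642; -0.2766 0.4218 0.2697; 0.6173 0.0920 0.3117]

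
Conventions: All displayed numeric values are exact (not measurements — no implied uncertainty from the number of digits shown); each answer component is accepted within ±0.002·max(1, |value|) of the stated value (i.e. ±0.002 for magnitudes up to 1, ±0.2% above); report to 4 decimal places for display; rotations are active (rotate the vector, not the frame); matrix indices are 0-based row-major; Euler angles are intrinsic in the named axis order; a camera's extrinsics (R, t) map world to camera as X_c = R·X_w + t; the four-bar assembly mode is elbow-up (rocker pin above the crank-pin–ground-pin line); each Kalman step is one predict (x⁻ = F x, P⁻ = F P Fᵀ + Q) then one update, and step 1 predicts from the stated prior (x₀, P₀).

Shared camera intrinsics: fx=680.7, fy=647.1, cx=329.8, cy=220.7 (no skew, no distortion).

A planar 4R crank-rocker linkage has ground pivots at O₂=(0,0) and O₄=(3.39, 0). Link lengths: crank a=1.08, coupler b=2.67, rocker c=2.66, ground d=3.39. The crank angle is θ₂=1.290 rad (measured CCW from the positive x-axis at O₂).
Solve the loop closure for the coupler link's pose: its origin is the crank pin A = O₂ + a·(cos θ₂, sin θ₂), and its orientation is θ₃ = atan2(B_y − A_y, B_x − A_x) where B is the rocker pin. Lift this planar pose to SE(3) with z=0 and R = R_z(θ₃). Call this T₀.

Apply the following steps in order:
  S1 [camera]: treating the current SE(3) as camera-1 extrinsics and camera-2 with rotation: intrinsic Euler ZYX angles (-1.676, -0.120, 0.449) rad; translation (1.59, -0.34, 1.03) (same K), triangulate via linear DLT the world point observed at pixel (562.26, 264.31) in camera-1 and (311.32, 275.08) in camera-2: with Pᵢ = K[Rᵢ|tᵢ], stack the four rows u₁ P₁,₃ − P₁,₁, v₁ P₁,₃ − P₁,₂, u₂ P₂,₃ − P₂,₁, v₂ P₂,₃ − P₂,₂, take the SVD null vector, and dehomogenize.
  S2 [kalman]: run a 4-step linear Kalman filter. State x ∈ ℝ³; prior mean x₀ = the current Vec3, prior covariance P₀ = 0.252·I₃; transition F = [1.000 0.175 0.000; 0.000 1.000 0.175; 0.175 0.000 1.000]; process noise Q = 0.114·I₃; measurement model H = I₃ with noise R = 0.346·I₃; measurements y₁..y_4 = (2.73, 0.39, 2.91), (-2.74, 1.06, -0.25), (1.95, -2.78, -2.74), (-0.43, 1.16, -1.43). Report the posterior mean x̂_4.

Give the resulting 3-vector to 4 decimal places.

source (fourbar_fk): coupler pose = R=[0.8330 -0.5533 0.0000; 0.5533 0.8330 0.0000; 0.0000 0.0000 1.0000], t=(0.2993, 1.0377, 0.0000)
after S1 (triangulate): (-0.2013, -0.9556, 1.9335)
after S2 (kf_track): (-0.0630, -0.0957, -0.8908)

result = (-0.0630, -0.0957, -0.8908)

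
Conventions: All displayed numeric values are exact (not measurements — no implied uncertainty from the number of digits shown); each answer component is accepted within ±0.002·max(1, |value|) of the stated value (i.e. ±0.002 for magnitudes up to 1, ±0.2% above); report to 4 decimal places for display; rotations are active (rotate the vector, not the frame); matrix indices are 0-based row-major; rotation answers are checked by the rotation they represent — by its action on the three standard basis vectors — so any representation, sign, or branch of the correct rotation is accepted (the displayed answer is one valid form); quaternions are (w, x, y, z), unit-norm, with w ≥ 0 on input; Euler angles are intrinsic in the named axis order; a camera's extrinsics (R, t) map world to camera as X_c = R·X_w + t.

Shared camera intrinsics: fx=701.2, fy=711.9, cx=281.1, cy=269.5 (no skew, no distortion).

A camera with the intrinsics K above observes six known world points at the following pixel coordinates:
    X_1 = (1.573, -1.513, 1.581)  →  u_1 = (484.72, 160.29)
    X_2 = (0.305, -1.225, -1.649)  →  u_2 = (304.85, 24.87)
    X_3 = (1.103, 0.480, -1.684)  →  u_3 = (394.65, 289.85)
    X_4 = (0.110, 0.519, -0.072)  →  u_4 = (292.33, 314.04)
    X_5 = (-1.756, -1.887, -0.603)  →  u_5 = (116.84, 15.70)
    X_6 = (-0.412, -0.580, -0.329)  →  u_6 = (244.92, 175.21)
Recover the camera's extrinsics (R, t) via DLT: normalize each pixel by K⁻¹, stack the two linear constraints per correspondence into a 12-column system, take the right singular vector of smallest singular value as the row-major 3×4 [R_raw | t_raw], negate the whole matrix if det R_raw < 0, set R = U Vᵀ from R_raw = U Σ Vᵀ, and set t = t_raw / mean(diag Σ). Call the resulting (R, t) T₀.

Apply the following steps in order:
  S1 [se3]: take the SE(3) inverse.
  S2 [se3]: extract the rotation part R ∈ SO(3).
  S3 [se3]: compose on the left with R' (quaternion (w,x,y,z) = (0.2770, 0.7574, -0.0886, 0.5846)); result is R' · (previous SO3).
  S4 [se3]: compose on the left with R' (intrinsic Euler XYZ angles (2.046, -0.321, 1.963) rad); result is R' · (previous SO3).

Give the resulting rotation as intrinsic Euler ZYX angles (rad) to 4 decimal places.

rotation (euler_zyx) = (-2.2330, -0.0919, -0.2021)

source (pnp_recover): camera pose = R=[0.9617 -0.1413 0.2348; 0.0963 0.9764 0.1932; -0.2565 -0.1632 0.9527], t=(0.0800, -0.1300, 6.1497)
after S1 (invert_se3): R=[0.9617 0.0963 -0.2565; -0.1413 0.9764 -0.1632; 0.2348 0.1932 0.9527], t=(1.5130, 1.1419, -5.8523)
after S2 (rot_of_se3): [0.9617 0.0963 -0.2565; -0.1413 0.9764 -0.1632; 0.2348 0.1932 0.9527]
after S3 (compose_so3): [0.5503 -0.2567 0.7945; 0.1770 -0.8941 -0.4115; 0.8160 0.3671 -0.4466]
after S4 (compose_so3): [-0.6122 0.7613 0.2136; -0.7853 -0.6168 -0.0525; 0.0918 -0.1999 0.9755]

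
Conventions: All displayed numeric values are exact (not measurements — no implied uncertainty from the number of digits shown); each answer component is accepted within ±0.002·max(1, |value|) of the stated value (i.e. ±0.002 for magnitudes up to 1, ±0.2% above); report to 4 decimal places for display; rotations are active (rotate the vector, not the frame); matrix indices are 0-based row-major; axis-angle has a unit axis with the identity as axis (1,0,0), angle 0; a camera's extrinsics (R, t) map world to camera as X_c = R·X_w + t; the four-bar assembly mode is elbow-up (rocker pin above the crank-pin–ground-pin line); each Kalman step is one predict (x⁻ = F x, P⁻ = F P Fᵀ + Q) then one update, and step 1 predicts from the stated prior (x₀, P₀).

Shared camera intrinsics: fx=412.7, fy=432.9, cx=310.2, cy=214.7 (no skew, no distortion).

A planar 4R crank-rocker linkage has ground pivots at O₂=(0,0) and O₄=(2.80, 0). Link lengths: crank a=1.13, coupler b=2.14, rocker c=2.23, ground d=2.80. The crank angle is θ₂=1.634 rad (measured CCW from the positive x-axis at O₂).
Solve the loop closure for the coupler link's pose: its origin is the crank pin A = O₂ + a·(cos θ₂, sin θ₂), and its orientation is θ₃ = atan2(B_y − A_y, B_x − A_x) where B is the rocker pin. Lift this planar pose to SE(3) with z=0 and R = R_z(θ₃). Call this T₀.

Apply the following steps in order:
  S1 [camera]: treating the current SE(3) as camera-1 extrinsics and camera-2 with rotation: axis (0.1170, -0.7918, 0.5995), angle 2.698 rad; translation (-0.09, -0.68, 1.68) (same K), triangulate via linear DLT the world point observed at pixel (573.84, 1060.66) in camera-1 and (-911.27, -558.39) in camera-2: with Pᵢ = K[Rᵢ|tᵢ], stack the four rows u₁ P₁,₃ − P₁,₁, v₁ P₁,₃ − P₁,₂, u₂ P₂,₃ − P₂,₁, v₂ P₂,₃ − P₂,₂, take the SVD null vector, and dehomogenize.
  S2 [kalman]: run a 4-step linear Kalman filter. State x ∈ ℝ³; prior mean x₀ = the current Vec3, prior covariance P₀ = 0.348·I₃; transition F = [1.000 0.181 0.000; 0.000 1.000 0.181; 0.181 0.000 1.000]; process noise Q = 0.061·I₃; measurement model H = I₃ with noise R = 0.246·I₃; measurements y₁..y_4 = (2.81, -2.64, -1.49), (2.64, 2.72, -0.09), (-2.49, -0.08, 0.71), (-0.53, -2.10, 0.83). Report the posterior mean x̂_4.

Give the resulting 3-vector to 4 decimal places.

result = (-0.0105, -0.7246, 0.5064)

source (fourbar_fk): coupler pose = R=[0.9074 -0.4202 0.0000; 0.4202 0.9074 0.0000; 0.0000 0.0000 1.0000], t=(-0.0714, 1.1277, 0.0000)
after S1 (triangulate): (1.9750, 1.5077, 1.7019)
after S2 (kf_track): (-0.0105, -0.7246, 0.5064)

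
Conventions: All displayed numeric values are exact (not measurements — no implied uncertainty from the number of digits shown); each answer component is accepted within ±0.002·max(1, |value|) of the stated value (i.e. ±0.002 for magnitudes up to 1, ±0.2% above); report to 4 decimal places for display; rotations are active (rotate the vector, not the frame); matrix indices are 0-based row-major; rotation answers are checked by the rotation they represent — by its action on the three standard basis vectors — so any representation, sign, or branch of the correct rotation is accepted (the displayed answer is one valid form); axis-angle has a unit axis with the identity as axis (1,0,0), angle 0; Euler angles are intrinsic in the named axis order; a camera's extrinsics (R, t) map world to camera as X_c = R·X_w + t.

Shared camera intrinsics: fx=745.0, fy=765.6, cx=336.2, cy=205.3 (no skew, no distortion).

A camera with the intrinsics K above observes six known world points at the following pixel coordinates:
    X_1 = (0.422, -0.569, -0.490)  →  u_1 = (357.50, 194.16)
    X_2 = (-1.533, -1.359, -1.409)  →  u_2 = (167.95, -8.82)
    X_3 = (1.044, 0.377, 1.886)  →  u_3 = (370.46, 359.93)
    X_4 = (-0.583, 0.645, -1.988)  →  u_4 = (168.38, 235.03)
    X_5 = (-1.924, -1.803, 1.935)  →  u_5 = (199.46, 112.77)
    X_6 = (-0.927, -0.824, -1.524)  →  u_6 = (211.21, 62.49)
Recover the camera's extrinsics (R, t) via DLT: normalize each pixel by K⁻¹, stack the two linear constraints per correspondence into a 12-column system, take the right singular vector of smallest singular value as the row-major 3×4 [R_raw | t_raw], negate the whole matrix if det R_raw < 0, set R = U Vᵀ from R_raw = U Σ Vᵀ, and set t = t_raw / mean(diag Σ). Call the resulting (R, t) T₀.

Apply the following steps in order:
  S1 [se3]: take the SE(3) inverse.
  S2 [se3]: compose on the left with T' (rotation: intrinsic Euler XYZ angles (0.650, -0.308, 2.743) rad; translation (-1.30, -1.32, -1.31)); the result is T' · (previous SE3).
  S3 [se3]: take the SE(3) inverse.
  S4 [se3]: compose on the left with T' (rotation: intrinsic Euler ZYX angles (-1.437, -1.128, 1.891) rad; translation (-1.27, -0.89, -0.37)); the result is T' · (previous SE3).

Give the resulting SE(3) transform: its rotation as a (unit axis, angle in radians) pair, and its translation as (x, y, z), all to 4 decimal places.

source (pnp_recover): camera pose = R=[0.9476 -0.3172 -0.0367; 0.3115 0.8930 0.3248; -0.0702 -0.3192 0.9451], t=(-0.4101, 0.4400, 6.9004)
after S1 (invert_se3): R=[0.9476 0.3115 -0.0702; -0.3172 0.8930 -0.3192; -0.0367 0.3248 0.9451], t=(0.7361, 1.6797, -6.6794)
after S2 (compose_se3): R=[-0.7038 -0.7023 -0.1068; 0.6843 -0.6300 -0.3671; 0.1906 -0.3315 0.9240], t=(-0.5428, 1.7713, -7.4621)
after S3 (invert_se3): R=[-0.7038 0.6843 0.1906; -0.7023 -0.6300 -0.3315; -0.1068 -0.3671 0.9240], t=(-0.1720, -1.7388, 7.4875)
after S4 (compose_se3): R=[0.3556 0.6391 -0.6819; -0.2250 -0.6496 -0.7262; -0.9072 0.4117 -0.0872], t=(-7.2978, -5.2804, -2.2424)

rotation (axis_angle) = ((0.7867, 0.1557, -0.5974), 2.3332), translation = (-7.2978, -5.2804, -2.2424)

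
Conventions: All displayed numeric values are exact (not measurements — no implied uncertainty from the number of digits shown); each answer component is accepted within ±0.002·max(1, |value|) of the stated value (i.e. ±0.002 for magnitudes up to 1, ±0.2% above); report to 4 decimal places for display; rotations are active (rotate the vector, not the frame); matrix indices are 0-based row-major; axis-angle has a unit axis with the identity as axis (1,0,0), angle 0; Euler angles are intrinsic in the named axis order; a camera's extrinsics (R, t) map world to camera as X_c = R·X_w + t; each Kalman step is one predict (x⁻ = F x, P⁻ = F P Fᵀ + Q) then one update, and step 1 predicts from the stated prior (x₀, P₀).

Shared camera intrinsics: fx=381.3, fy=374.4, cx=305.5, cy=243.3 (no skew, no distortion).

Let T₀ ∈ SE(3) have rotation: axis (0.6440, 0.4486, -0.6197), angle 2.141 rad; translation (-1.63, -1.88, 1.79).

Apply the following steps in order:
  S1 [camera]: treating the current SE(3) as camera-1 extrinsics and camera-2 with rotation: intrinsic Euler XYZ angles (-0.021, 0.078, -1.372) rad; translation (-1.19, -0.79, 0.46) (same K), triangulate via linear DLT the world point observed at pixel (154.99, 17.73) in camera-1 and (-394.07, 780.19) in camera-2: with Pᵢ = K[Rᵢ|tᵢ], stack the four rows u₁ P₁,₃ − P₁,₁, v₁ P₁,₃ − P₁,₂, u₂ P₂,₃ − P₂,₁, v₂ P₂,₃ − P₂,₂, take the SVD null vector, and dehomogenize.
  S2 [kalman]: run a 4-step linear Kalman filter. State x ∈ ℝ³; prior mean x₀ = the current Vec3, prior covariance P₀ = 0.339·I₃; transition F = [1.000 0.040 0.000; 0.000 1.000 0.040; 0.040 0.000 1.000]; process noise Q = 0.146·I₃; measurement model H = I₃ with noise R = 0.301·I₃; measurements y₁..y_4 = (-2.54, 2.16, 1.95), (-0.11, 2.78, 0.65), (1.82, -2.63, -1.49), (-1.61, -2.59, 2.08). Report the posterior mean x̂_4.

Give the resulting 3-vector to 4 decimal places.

after S1 (triangulate): (-1.4759, 0.5111, 0.1189)
after S2 (kf_track): (-0.6030, -1.3897, 0.8449)

result = (-0.6030, -1.3897, 0.8449)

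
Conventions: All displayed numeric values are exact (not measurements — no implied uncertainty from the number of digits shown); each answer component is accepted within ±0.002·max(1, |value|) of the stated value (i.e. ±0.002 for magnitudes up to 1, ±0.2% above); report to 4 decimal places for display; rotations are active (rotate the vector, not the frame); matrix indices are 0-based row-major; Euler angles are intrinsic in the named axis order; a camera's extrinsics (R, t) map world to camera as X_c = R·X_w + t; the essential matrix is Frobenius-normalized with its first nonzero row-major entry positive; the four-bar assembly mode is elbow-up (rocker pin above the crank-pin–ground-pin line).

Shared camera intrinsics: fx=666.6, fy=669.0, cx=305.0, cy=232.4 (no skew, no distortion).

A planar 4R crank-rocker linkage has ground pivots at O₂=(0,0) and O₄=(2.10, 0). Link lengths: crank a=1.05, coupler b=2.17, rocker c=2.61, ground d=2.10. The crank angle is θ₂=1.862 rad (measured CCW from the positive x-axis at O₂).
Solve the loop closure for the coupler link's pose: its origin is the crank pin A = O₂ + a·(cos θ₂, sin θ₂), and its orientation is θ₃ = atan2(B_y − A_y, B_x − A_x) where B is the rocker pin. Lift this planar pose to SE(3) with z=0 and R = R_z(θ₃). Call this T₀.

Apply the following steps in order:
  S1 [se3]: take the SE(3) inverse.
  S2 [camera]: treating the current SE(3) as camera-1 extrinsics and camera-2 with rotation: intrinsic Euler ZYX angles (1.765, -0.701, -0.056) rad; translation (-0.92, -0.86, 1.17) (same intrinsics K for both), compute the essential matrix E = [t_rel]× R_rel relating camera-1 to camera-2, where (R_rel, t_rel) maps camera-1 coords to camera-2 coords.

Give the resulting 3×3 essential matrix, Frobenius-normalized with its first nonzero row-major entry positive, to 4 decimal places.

matrix = [0.2809 -0.3397 0.1018; -0.0299 0.4245 -0.4335; 0.5227 -0.1141 -0.3744]

source (fourbar_fk): coupler pose = R=[0.7333 -0.6799 0.0000; 0.6799 0.7333 0.0000; 0.0000 0.0000 1.0000], t=(-0.3015, 1.0058, 0.0000)
after S1 (invert_se3): R=[0.7333 0.6799 0.0000; -0.6799 0.7333 0.0000; 0.0000 0.0000 1.0000], t=(-0.4627, -0.9425, 0.0000)
after S2 (essential): [0.2809 -0.3397 0.1018; -0.0299 0.4245 -0.4335; 0.5227 -0.1141 -0.3744]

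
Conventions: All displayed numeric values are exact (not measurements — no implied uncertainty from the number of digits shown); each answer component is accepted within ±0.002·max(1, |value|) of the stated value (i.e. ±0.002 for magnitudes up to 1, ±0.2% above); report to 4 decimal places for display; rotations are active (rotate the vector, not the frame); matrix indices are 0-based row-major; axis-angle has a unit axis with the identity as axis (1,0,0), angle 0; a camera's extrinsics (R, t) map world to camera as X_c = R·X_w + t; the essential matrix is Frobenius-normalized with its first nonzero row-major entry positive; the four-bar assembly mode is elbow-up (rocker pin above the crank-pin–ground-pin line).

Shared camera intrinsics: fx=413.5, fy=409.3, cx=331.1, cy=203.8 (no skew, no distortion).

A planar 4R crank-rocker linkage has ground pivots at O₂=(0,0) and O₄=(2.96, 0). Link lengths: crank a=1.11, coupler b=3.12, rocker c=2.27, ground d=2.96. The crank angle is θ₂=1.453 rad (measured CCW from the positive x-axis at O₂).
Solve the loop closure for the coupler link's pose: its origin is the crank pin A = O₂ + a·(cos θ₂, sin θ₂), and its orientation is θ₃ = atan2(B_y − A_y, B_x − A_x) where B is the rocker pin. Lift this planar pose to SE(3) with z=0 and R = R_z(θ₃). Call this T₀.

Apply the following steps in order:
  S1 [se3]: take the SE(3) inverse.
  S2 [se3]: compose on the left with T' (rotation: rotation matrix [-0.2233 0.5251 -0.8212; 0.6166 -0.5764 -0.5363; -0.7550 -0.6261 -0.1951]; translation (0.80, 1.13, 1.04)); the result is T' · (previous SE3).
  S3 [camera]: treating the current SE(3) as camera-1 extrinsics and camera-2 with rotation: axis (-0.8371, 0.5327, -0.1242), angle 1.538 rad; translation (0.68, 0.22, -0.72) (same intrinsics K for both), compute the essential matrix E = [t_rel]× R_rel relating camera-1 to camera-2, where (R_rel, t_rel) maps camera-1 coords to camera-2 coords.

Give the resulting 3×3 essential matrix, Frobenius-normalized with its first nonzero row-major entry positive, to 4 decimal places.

matrix = [0.2465 0.5391 -0.3183; -0.5429 0.1462 0.1102; -0.3233 0.3354 -0.0444]

source (fourbar_fk): coupler pose = R=[0.9274 -0.3740 0.0000; 0.3740 0.9274 0.0000; 0.0000 0.0000 1.0000], t=(0.1305, 1.1023, 0.0000)
after S1 (invert_se3): R=[0.9274 0.3740 0.0000; -0.3740 0.9274 0.0000; 0.0000 0.0000 1.0000], t=(-0.5332, -0.9735, 0.0000)
after S2 (compose_se3): R=[-0.4035 0.4035 -0.8212; 0.7874 -0.3040 -0.5363; -0.4660 -0.8630 -0.1951], t=(0.4078, 1.3624, 2.0521)
after S3 (essential): [0.2465 0.5391 -0.3183; -0.5429 0.1462 0.1102; -0.3233 0.3354 -0.0444]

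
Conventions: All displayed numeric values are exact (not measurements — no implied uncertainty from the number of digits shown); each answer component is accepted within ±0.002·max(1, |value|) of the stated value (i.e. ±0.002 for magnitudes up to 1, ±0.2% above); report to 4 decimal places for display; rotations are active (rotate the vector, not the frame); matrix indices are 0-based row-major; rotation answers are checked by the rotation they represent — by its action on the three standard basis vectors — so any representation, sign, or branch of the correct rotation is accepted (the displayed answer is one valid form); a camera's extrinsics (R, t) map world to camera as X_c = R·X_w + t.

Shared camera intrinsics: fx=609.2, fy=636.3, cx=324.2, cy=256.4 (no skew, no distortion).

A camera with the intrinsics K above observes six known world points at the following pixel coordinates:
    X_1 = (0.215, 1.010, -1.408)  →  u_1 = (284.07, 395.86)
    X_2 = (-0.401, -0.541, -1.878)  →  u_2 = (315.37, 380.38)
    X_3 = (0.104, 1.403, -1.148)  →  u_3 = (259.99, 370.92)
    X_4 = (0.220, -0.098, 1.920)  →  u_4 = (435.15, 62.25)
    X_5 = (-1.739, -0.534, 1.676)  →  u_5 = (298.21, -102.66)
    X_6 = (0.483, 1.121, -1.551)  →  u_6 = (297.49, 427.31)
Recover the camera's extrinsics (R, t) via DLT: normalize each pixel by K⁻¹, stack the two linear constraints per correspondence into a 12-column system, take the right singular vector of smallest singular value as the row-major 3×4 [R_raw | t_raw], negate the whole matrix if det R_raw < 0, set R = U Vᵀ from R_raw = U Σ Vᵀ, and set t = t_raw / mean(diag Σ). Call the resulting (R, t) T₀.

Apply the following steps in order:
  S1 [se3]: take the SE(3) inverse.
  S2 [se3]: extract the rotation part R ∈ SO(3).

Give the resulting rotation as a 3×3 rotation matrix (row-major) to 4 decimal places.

rotation (matrix) = ((0.7805, 0.4999, 0.3755), (-0.5733, 0.3326, 0.7488), (0.2494, -0.7996, 0.5462))

source (pnp_recover): camera pose = R=[0.7805 -0.5733 0.2494; 0.4999 0.3326 -0.7996; 0.3755 0.7488 0.5462], t=(0.4200, -0.4301, 5.1296)
after S1 (invert_se3): R=[0.7805 0.4999 0.3755; -0.5733 0.3326 0.7488; 0.2494 -0.7996 0.5462], t=(-2.0387, -3.4571, -3.2506)
after S2 (rot_of_se3): [0.7805 0.4999 0.3755; -0.5733 0.3326 0.7488; 0.2494 -0.7996 0.5462]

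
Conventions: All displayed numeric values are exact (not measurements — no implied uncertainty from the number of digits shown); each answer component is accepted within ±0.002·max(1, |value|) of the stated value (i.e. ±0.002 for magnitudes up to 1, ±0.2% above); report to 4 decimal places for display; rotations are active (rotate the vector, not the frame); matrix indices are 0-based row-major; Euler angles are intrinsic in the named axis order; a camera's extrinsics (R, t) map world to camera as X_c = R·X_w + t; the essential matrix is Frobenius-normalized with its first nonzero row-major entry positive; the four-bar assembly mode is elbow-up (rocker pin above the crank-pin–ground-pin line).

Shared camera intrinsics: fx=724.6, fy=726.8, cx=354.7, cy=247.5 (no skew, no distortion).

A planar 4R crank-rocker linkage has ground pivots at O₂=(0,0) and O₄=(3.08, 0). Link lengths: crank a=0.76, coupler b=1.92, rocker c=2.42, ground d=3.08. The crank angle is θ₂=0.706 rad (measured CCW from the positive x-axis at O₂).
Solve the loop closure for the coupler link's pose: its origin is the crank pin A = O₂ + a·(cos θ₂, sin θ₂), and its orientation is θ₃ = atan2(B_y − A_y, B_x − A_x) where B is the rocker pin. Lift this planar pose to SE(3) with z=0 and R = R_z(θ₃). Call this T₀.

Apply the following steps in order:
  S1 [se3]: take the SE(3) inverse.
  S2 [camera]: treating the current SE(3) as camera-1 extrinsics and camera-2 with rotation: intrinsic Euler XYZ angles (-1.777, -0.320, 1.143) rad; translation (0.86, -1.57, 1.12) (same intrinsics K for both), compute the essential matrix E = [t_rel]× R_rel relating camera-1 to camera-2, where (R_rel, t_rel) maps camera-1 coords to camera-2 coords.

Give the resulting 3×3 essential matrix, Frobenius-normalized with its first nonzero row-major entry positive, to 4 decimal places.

source (fourbar_fk): coupler pose = R=[0.6075 -0.7943 0.0000; 0.7943 0.6075 0.0000; 0.0000 0.0000 1.0000], t=(0.5783, 0.4931, 0.0000)
after S1 (invert_se3): R=[0.6075 0.7943 0.0000; -0.7943 0.6075 -0.0000; 0.0000 0.0000 1.0000], t=(-0.7430, 0.1599, 0.0000)
after S2 (essential): [0.5889 -0.3085 -0.0152; 0.1324 -0.2515 -0.0011; -0.3676 -0.5844 0.0195]

matrix = [0.5889 -0.3085 -0.0152; 0.1324 -0.2515 -0.0011; -0.3676 -0.5844 0.0195]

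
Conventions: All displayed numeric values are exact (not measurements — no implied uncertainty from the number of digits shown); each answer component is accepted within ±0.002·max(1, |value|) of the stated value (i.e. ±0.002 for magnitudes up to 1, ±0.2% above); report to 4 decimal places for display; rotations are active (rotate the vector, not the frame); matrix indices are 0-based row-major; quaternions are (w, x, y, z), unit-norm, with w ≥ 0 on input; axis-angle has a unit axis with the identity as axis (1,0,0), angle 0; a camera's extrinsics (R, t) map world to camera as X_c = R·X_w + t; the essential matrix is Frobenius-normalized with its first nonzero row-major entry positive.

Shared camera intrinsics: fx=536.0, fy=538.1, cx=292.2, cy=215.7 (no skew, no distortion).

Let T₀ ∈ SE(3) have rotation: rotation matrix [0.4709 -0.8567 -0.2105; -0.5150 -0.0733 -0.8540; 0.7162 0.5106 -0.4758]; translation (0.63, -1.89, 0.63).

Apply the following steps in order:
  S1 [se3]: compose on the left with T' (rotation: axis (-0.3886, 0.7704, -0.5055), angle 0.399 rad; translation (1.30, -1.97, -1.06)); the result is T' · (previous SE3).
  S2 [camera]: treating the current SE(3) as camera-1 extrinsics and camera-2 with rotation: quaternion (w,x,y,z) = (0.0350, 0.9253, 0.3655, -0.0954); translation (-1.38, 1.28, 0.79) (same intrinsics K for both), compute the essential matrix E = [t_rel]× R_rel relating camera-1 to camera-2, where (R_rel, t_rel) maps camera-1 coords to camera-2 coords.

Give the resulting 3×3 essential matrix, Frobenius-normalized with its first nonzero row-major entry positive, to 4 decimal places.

matrix = [0.6567 0.0458 -0.0217; -0.1197 -0.1662 -0.6145; 0.2270 -0.0594 -0.3025]

after S1 (compose_se3): R=[0.5759 -0.6515 -0.4938; -0.5159 0.1789 -0.8377; 0.6342 0.7372 -0.2331], t=(1.7595, -3.8623, -0.3025)
after S2 (essential): [0.6567 0.0458 -0.0217; -0.1197 -0.1662 -0.6145; 0.2270 -0.0594 -0.3025]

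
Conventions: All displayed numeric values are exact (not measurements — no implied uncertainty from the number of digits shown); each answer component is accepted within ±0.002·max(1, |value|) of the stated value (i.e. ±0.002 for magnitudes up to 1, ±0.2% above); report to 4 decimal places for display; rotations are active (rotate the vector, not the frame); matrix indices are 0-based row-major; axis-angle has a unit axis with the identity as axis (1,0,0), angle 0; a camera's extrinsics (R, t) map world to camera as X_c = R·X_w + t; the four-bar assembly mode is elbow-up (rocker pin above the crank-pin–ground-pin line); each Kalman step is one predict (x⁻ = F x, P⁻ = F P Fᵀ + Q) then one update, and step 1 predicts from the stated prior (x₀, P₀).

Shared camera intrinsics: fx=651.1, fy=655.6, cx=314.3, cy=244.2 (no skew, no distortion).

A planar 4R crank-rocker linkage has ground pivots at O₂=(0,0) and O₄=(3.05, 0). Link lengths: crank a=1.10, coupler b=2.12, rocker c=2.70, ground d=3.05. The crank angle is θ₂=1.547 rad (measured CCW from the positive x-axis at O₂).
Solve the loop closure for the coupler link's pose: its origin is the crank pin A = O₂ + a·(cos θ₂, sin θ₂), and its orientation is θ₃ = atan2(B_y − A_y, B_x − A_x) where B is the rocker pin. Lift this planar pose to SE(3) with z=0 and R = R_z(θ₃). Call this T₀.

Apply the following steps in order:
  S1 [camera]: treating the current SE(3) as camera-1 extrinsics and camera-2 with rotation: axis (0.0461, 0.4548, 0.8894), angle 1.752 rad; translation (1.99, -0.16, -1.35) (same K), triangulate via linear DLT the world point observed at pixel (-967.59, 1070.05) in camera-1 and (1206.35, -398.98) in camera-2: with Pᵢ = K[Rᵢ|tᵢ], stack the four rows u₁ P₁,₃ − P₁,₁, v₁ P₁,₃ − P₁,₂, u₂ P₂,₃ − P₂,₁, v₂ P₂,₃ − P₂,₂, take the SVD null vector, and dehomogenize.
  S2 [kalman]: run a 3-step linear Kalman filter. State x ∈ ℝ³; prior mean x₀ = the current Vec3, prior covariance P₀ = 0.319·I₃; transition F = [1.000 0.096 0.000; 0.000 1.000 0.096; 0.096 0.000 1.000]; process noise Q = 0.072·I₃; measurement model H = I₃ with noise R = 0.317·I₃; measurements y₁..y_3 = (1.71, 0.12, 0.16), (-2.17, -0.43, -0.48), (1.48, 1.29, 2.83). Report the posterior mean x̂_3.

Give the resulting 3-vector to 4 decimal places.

result = (0.2025, 0.7995, 1.1828)

source (fourbar_fk): coupler pose = R=[0.8051 -0.5931 0.0000; 0.5931 0.8051 0.0000; 0.0000 0.0000 1.0000], t=(0.0262, 1.0997, 0.0000)
after S1 (triangulate): (-1.6471, 1.6655, 1.1620)
after S2 (kf_track): (0.2025, 0.7995, 1.1828)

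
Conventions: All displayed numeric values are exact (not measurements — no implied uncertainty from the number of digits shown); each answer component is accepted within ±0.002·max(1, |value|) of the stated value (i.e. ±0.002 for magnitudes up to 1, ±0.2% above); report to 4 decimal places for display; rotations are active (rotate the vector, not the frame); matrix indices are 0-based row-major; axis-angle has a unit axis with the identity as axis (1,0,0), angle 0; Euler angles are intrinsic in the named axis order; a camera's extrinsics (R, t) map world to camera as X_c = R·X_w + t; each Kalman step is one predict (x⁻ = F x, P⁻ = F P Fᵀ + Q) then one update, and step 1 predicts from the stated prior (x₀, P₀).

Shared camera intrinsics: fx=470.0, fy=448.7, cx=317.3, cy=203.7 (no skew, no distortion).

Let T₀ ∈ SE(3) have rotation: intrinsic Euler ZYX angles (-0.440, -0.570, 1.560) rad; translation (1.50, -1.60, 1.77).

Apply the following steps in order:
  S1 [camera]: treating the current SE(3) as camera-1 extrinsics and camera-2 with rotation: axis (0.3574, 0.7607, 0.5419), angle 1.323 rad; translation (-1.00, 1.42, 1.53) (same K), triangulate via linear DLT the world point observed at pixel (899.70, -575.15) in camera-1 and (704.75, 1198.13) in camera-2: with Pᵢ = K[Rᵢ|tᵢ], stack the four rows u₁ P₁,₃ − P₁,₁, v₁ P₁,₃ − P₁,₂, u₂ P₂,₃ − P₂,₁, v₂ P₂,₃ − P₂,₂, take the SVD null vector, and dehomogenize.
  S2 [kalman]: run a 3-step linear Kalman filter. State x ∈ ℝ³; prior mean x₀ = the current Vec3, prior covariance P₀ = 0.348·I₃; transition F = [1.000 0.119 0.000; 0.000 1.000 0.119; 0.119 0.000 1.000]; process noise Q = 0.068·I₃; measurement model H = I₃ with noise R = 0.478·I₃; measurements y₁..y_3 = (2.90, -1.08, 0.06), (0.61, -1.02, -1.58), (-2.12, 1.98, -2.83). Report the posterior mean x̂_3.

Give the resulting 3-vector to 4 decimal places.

result = (0.0469, -0.1368, -0.9111)

after S1 (triangulate): (1.2994, -0.7081, 1.1497)
after S2 (kf_track): (0.0469, -0.1368, -0.9111)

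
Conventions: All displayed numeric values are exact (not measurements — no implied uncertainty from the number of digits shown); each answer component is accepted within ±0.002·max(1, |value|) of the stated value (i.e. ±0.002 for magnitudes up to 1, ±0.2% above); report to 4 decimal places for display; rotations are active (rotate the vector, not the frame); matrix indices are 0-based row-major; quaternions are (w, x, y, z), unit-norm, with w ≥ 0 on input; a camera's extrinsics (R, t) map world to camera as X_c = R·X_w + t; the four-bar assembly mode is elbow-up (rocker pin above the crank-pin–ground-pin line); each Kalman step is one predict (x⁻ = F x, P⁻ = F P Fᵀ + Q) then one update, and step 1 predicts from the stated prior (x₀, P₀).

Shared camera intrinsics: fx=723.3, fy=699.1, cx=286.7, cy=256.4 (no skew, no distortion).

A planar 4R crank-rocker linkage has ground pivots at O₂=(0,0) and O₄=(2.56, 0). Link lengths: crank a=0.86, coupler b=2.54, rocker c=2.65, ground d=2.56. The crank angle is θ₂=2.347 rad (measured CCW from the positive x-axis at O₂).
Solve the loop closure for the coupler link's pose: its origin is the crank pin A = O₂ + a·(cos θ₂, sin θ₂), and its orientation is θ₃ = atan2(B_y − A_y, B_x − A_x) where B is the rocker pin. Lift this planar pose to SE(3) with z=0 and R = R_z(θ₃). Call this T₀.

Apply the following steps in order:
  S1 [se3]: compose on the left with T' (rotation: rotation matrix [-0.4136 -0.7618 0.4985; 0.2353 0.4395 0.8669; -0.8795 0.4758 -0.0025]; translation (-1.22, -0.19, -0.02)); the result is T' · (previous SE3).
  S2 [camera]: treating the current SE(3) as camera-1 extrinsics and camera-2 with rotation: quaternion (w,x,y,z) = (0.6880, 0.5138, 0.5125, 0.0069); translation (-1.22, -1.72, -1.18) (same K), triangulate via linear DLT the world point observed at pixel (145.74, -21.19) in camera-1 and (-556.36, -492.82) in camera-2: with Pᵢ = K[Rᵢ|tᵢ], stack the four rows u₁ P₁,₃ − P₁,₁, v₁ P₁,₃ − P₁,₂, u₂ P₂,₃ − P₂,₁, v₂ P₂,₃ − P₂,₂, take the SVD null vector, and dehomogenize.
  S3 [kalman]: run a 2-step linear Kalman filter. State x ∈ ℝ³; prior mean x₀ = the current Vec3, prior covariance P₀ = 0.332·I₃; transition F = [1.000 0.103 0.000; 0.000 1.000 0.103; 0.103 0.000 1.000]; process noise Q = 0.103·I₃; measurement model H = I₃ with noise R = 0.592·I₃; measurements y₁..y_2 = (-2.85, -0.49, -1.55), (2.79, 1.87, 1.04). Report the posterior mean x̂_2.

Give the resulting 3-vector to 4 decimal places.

source (fourbar_fk): coupler pose = R=[0.7408 -0.6717 0.0000; 0.6717 0.7408 0.0000; 0.0000 0.0000 1.0000], t=(-0.6025, 0.6137, 0.0000)
after S1 (compose_se3): R=[-0.8182 -0.2865 0.4985; 0.4695 0.1675 0.8669; -0.3319 0.9433 -0.0025], t=(-1.4383, -0.0621, 0.8019)
after S2 (triangulate): (-1.9852, 1.7099, -0.5922)
after S3 (kf_track): (-0.2553, 1.2486, -0.3397)

result = (-0.2553, 1.2486, -0.3397)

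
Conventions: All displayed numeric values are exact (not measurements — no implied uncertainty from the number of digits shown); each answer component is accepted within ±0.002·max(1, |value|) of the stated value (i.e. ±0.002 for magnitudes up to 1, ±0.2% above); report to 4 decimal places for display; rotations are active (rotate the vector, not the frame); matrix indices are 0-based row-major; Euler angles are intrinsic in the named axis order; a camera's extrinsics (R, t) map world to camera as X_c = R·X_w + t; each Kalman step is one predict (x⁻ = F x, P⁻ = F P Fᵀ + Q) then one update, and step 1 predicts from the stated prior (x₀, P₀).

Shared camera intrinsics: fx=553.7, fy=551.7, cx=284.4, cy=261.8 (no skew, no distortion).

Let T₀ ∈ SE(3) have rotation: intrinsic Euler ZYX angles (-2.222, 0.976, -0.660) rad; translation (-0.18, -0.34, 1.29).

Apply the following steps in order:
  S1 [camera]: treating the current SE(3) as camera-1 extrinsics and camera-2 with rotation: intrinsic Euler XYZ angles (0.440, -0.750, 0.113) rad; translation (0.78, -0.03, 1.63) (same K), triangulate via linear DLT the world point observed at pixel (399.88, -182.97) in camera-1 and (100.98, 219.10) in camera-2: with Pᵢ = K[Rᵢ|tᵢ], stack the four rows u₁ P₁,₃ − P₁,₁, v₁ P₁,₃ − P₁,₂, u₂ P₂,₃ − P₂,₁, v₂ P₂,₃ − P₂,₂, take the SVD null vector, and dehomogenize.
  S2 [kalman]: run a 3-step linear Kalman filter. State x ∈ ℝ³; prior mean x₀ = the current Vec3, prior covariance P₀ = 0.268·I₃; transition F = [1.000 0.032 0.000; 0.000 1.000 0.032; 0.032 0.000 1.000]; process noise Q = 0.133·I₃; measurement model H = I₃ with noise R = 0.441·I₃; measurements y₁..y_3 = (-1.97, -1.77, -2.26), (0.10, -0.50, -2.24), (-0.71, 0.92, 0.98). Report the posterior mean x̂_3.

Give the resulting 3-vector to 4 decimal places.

result = (-0.6645, 0.0480, -0.1773)

after S1 (triangulate): (-0.4415, 0.3750, 1.9798)
after S2 (kf_track): (-0.6645, 0.0480, -0.1773)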